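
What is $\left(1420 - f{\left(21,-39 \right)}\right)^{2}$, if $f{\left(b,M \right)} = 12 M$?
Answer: $3564544$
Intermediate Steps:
$\left(1420 - f{\left(21,-39 \right)}\right)^{2} = \left(1420 - 12 \left(-39\right)\right)^{2} = \left(1420 - -468\right)^{2} = \left(1420 + 468\right)^{2} = 1888^{2} = 3564544$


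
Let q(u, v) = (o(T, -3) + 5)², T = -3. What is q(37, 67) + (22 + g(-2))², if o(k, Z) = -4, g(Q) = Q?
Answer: 401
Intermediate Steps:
q(u, v) = 1 (q(u, v) = (-4 + 5)² = 1² = 1)
q(37, 67) + (22 + g(-2))² = 1 + (22 - 2)² = 1 + 20² = 1 + 400 = 401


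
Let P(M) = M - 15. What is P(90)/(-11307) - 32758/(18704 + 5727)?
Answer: -11279607/8370949 ≈ -1.3475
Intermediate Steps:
P(M) = -15 + M
P(90)/(-11307) - 32758/(18704 + 5727) = (-15 + 90)/(-11307) - 32758/(18704 + 5727) = 75*(-1/11307) - 32758/24431 = -25/3769 - 32758*1/24431 = -25/3769 - 2978/2221 = -11279607/8370949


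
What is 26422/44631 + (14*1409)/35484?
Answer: 302991559/263947734 ≈ 1.1479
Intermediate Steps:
26422/44631 + (14*1409)/35484 = 26422*(1/44631) + 19726*(1/35484) = 26422/44631 + 9863/17742 = 302991559/263947734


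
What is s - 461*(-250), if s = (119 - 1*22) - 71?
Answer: 115276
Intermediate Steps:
s = 26 (s = (119 - 22) - 71 = 97 - 71 = 26)
s - 461*(-250) = 26 - 461*(-250) = 26 + 115250 = 115276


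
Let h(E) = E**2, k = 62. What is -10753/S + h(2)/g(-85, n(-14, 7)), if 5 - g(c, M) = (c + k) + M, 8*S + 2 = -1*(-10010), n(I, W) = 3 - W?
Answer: -84773/10008 ≈ -8.4705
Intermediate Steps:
S = 1251 (S = -1/4 + (-1*(-10010))/8 = -1/4 + (1/8)*10010 = -1/4 + 5005/4 = 1251)
g(c, M) = -57 - M - c (g(c, M) = 5 - ((c + 62) + M) = 5 - ((62 + c) + M) = 5 - (62 + M + c) = 5 + (-62 - M - c) = -57 - M - c)
-10753/S + h(2)/g(-85, n(-14, 7)) = -10753/1251 + 2**2/(-57 - (3 - 1*7) - 1*(-85)) = -10753*1/1251 + 4/(-57 - (3 - 7) + 85) = -10753/1251 + 4/(-57 - 1*(-4) + 85) = -10753/1251 + 4/(-57 + 4 + 85) = -10753/1251 + 4/32 = -10753/1251 + 4*(1/32) = -10753/1251 + 1/8 = -84773/10008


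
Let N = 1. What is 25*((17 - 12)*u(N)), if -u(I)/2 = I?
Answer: -250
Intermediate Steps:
u(I) = -2*I
25*((17 - 12)*u(N)) = 25*((17 - 12)*(-2*1)) = 25*(5*(-2)) = 25*(-10) = -250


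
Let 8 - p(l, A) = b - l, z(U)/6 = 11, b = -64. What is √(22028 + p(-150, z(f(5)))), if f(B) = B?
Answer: 5*√878 ≈ 148.16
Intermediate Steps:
z(U) = 66 (z(U) = 6*11 = 66)
p(l, A) = 72 + l (p(l, A) = 8 - (-64 - l) = 8 + (64 + l) = 72 + l)
√(22028 + p(-150, z(f(5)))) = √(22028 + (72 - 150)) = √(22028 - 78) = √21950 = 5*√878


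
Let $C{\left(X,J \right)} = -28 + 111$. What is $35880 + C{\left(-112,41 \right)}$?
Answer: $35963$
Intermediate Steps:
$C{\left(X,J \right)} = 83$
$35880 + C{\left(-112,41 \right)} = 35880 + 83 = 35963$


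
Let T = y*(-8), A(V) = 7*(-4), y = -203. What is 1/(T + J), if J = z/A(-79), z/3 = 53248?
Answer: -7/28568 ≈ -0.00024503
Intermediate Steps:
z = 159744 (z = 3*53248 = 159744)
A(V) = -28
J = -39936/7 (J = 159744/(-28) = 159744*(-1/28) = -39936/7 ≈ -5705.1)
T = 1624 (T = -203*(-8) = 1624)
1/(T + J) = 1/(1624 - 39936/7) = 1/(-28568/7) = -7/28568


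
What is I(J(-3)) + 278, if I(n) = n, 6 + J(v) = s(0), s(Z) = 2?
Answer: 274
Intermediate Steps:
J(v) = -4 (J(v) = -6 + 2 = -4)
I(J(-3)) + 278 = -4 + 278 = 274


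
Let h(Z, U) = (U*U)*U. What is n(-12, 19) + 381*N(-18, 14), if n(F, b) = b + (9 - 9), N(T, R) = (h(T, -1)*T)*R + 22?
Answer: 104413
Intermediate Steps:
h(Z, U) = U**3 (h(Z, U) = U**2*U = U**3)
N(T, R) = 22 - R*T (N(T, R) = ((-1)**3*T)*R + 22 = (-T)*R + 22 = -R*T + 22 = 22 - R*T)
n(F, b) = b (n(F, b) = b + 0 = b)
n(-12, 19) + 381*N(-18, 14) = 19 + 381*(22 - 1*14*(-18)) = 19 + 381*(22 + 252) = 19 + 381*274 = 19 + 104394 = 104413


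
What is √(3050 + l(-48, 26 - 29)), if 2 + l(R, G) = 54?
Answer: √3102 ≈ 55.696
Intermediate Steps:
l(R, G) = 52 (l(R, G) = -2 + 54 = 52)
√(3050 + l(-48, 26 - 29)) = √(3050 + 52) = √3102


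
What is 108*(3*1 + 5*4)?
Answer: 2484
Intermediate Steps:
108*(3*1 + 5*4) = 108*(3 + 20) = 108*23 = 2484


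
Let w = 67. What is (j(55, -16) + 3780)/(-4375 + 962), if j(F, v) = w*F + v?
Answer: -7449/3413 ≈ -2.1825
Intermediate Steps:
j(F, v) = v + 67*F (j(F, v) = 67*F + v = v + 67*F)
(j(55, -16) + 3780)/(-4375 + 962) = ((-16 + 67*55) + 3780)/(-4375 + 962) = ((-16 + 3685) + 3780)/(-3413) = (3669 + 3780)*(-1/3413) = 7449*(-1/3413) = -7449/3413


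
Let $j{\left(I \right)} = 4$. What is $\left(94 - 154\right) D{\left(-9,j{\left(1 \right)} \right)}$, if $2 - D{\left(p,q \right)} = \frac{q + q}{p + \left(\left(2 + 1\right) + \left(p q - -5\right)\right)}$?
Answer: $- \frac{4920}{37} \approx -132.97$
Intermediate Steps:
$D{\left(p,q \right)} = 2 - \frac{2 q}{8 + p + p q}$ ($D{\left(p,q \right)} = 2 - \frac{q + q}{p + \left(\left(2 + 1\right) + \left(p q - -5\right)\right)} = 2 - \frac{2 q}{p + \left(3 + \left(p q + 5\right)\right)} = 2 - \frac{2 q}{p + \left(3 + \left(5 + p q\right)\right)} = 2 - \frac{2 q}{p + \left(8 + p q\right)} = 2 - \frac{2 q}{8 + p + p q}$)
$\left(94 - 154\right) D{\left(-9,j{\left(1 \right)} \right)} = \left(94 - 154\right) \frac{2 \left(8 - 9 - 4 - 36\right)}{8 - 9 - 36} = - 60 \frac{2 \left(8 - 9 - 4 - 36\right)}{8 - 9 - 36} = - 60 \cdot 2 \frac{1}{-37} \left(-41\right) = - 60 \cdot 2 \left(- \frac{1}{37}\right) \left(-41\right) = \left(-60\right) \frac{82}{37} = - \frac{4920}{37}$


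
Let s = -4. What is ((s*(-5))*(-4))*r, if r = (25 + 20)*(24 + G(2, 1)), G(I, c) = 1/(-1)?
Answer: -82800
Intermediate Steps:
G(I, c) = -1
r = 1035 (r = (25 + 20)*(24 - 1) = 45*23 = 1035)
((s*(-5))*(-4))*r = (-4*(-5)*(-4))*1035 = (20*(-4))*1035 = -80*1035 = -82800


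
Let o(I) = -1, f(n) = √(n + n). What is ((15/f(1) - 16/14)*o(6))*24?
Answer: 192/7 - 180*√2 ≈ -227.13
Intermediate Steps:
f(n) = √2*√n (f(n) = √(2*n) = √2*√n)
((15/f(1) - 16/14)*o(6))*24 = ((15/((√2*√1)) - 16/14)*(-1))*24 = ((15/((√2*1)) - 16*1/14)*(-1))*24 = ((15/(√2) - 8/7)*(-1))*24 = ((15*(√2/2) - 8/7)*(-1))*24 = ((15*√2/2 - 8/7)*(-1))*24 = ((-8/7 + 15*√2/2)*(-1))*24 = (8/7 - 15*√2/2)*24 = 192/7 - 180*√2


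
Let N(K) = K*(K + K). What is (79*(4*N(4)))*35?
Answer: 353920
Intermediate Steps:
N(K) = 2*K² (N(K) = K*(2*K) = 2*K²)
(79*(4*N(4)))*35 = (79*(4*(2*4²)))*35 = (79*(4*(2*16)))*35 = (79*(4*32))*35 = (79*128)*35 = 10112*35 = 353920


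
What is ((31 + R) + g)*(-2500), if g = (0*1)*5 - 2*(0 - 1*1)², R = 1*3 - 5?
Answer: -67500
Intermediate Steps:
R = -2 (R = 3 - 5 = -2)
g = -2 (g = 0*5 - 2*(0 - 1)² = 0 - 2*(-1)² = 0 - 2*1 = 0 - 2 = -2)
((31 + R) + g)*(-2500) = ((31 - 2) - 2)*(-2500) = (29 - 2)*(-2500) = 27*(-2500) = -67500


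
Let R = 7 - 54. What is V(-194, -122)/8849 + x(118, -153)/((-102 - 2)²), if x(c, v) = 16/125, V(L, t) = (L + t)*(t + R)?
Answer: 4512646849/747740500 ≈ 6.0350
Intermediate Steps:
R = -47
V(L, t) = (-47 + t)*(L + t) (V(L, t) = (L + t)*(t - 47) = (L + t)*(-47 + t) = (-47 + t)*(L + t))
x(c, v) = 16/125 (x(c, v) = 16*(1/125) = 16/125)
V(-194, -122)/8849 + x(118, -153)/((-102 - 2)²) = ((-122)² - 47*(-194) - 47*(-122) - 194*(-122))/8849 + 16/(125*((-102 - 2)²)) = (14884 + 9118 + 5734 + 23668)*(1/8849) + 16/(125*((-104)²)) = 53404*(1/8849) + (16/125)/10816 = 53404/8849 + (16/125)*(1/10816) = 53404/8849 + 1/84500 = 4512646849/747740500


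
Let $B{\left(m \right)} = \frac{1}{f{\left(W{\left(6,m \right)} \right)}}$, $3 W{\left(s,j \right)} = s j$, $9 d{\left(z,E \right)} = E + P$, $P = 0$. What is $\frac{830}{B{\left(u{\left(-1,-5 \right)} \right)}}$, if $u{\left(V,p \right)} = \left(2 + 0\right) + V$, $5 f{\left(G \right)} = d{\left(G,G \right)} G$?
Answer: $\frac{664}{9} \approx 73.778$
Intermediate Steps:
$d{\left(z,E \right)} = \frac{E}{9}$ ($d{\left(z,E \right)} = \frac{E + 0}{9} = \frac{E}{9}$)
$W{\left(s,j \right)} = \frac{j s}{3}$ ($W{\left(s,j \right)} = \frac{s j}{3} = \frac{j s}{3}$)
$f{\left(G \right)} = \frac{G^{2}}{45}$ ($f{\left(G \right)} = \frac{\frac{G}{9} G}{5} = \frac{\frac{1}{9} G^{2}}{5} = \frac{G^{2}}{45}$)
$u{\left(V,p \right)} = 2 + V$
$B{\left(m \right)} = \frac{45}{4 m^{2}}$ ($B{\left(m \right)} = \frac{1}{\frac{1}{45} \left(\frac{1}{3} m 6\right)^{2}} = \frac{1}{\frac{1}{45} \left(2 m\right)^{2}} = \frac{1}{\frac{1}{45} \cdot 4 m^{2}} = \frac{1}{\frac{4}{45} m^{2}} = \frac{45}{4 m^{2}}$)
$\frac{830}{B{\left(u{\left(-1,-5 \right)} \right)}} = \frac{830}{\frac{45}{4} \frac{1}{\left(2 - 1\right)^{2}}} = \frac{830}{\frac{45}{4} \cdot 1^{-2}} = \frac{830}{\frac{45}{4} \cdot 1} = \frac{830}{\frac{45}{4}} = 830 \cdot \frac{4}{45} = \frac{664}{9}$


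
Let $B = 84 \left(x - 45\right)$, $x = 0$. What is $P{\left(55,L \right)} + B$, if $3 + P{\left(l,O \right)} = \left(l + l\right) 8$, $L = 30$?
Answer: $-2903$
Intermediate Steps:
$P{\left(l,O \right)} = -3 + 16 l$ ($P{\left(l,O \right)} = -3 + \left(l + l\right) 8 = -3 + 2 l 8 = -3 + 16 l$)
$B = -3780$ ($B = 84 \left(0 - 45\right) = 84 \left(-45\right) = -3780$)
$P{\left(55,L \right)} + B = \left(-3 + 16 \cdot 55\right) - 3780 = \left(-3 + 880\right) - 3780 = 877 - 3780 = -2903$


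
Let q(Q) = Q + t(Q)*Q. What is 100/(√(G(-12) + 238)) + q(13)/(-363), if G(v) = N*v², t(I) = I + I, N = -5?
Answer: -117/121 - 50*I*√482/241 ≈ -0.96694 - 4.5549*I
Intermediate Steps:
t(I) = 2*I
G(v) = -5*v²
q(Q) = Q + 2*Q² (q(Q) = Q + (2*Q)*Q = Q + 2*Q²)
100/(√(G(-12) + 238)) + q(13)/(-363) = 100/(√(-5*(-12)² + 238)) + (13*(1 + 2*13))/(-363) = 100/(√(-5*144 + 238)) + (13*(1 + 26))*(-1/363) = 100/(√(-720 + 238)) + (13*27)*(-1/363) = 100/(√(-482)) + 351*(-1/363) = 100/((I*√482)) - 117/121 = 100*(-I*√482/482) - 117/121 = -50*I*√482/241 - 117/121 = -117/121 - 50*I*√482/241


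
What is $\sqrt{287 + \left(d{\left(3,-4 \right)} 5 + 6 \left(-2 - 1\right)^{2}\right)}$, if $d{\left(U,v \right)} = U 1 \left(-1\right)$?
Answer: $\sqrt{326} \approx 18.055$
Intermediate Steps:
$d{\left(U,v \right)} = - U$ ($d{\left(U,v \right)} = U \left(-1\right) = - U$)
$\sqrt{287 + \left(d{\left(3,-4 \right)} 5 + 6 \left(-2 - 1\right)^{2}\right)} = \sqrt{287 + \left(\left(-1\right) 3 \cdot 5 + 6 \left(-2 - 1\right)^{2}\right)} = \sqrt{287 + \left(\left(-3\right) 5 + 6 \left(-3\right)^{2}\right)} = \sqrt{287 + \left(-15 + 6 \cdot 9\right)} = \sqrt{287 + \left(-15 + 54\right)} = \sqrt{287 + 39} = \sqrt{326}$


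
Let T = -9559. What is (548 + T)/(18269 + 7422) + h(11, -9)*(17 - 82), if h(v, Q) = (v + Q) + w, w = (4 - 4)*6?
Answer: -3348841/25691 ≈ -130.35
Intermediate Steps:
w = 0 (w = 0*6 = 0)
h(v, Q) = Q + v (h(v, Q) = (v + Q) + 0 = (Q + v) + 0 = Q + v)
(548 + T)/(18269 + 7422) + h(11, -9)*(17 - 82) = (548 - 9559)/(18269 + 7422) + (-9 + 11)*(17 - 82) = -9011/25691 + 2*(-65) = -9011*1/25691 - 130 = -9011/25691 - 130 = -3348841/25691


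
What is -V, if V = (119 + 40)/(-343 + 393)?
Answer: -159/50 ≈ -3.1800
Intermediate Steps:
V = 159/50 ≈ 3.1800
-V = -1*159/50 = -159/50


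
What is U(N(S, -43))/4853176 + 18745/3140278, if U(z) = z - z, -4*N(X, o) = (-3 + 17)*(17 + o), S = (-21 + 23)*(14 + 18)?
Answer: 18745/3140278 ≈ 0.0059692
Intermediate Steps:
S = 64 (S = 2*32 = 64)
N(X, o) = -119/2 - 7*o/2 (N(X, o) = -(-3 + 17)*(17 + o)/4 = -7*(17 + o)/2 = -(238 + 14*o)/4 = -119/2 - 7*o/2)
U(z) = 0
U(N(S, -43))/4853176 + 18745/3140278 = 0/4853176 + 18745/3140278 = 0*(1/4853176) + 18745*(1/3140278) = 0 + 18745/3140278 = 18745/3140278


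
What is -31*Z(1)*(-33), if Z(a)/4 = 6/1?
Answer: 24552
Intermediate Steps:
Z(a) = 24 (Z(a) = 4*(6/1) = 4*(6*1) = 4*6 = 24)
-31*Z(1)*(-33) = -31*24*(-33) = -744*(-33) = 24552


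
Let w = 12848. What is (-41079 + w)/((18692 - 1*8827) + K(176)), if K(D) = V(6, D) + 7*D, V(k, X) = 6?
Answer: -28231/11103 ≈ -2.5426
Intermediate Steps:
K(D) = 6 + 7*D
(-41079 + w)/((18692 - 1*8827) + K(176)) = (-41079 + 12848)/((18692 - 1*8827) + (6 + 7*176)) = -28231/((18692 - 8827) + (6 + 1232)) = -28231/(9865 + 1238) = -28231/11103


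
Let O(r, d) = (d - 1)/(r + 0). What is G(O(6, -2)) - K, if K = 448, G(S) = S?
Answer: -897/2 ≈ -448.50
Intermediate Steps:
O(r, d) = (-1 + d)/r
G(O(6, -2)) - K = (-1 - 2)/6 - 1*448 = (1/6)*(-3) - 448 = -1/2 - 448 = -897/2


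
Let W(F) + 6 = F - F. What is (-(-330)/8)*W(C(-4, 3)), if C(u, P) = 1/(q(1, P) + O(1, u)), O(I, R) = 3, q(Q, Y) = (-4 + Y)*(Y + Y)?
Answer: -495/2 ≈ -247.50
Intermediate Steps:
q(Q, Y) = 2*Y*(-4 + Y) (q(Q, Y) = (-4 + Y)*(2*Y) = 2*Y*(-4 + Y))
C(u, P) = 1/(3 + 2*P*(-4 + P)) (C(u, P) = 1/(2*P*(-4 + P) + 3) = 1/(3 + 2*P*(-4 + P)))
W(F) = -6 (W(F) = -6 + (F - F) = -6 + 0 = -6)
(-(-330)/8)*W(C(-4, 3)) = -(-330)/8*(-6) = -1*(-165/4)*(-6) = (165/4)*(-6) = -495/2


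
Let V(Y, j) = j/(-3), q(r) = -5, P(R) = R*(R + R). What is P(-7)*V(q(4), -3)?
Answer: 98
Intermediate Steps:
P(R) = 2*R² (P(R) = R*(2*R) = 2*R²)
V(Y, j) = -j/3 (V(Y, j) = j*(-⅓) = -j/3)
P(-7)*V(q(4), -3) = (2*(-7)²)*(-⅓*(-3)) = (2*49)*1 = 98*1 = 98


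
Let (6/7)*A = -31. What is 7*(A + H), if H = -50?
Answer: -3619/6 ≈ -603.17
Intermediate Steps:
A = -217/6 (A = (7/6)*(-31) = -217/6 ≈ -36.167)
7*(A + H) = 7*(-217/6 - 50) = 7*(-517/6) = -3619/6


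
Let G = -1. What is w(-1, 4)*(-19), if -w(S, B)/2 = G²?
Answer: 38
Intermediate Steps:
w(S, B) = -2 (w(S, B) = -2*(-1)² = -2*1 = -2)
w(-1, 4)*(-19) = -2*(-19) = 38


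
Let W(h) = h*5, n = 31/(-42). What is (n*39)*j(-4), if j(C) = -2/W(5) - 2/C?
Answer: -1209/100 ≈ -12.090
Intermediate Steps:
n = -31/42 (n = 31*(-1/42) = -31/42 ≈ -0.73810)
W(h) = 5*h
j(C) = -2/25 - 2/C (j(C) = -2/(5*5) - 2/C = -2/25 - 2/C)
(n*39)*j(-4) = (-31/42*39)*(-2/25 - 2/(-4)) = -403*(-2/25 - 2*(-¼))/14 = -403*(-2/25 + ½)/14 = -403/14*21/50 = -1209/100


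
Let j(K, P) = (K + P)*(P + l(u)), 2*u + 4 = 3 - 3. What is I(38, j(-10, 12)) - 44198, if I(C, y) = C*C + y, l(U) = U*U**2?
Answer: -42746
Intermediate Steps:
u = -2 (u = -2 + (3 - 3)/2 = -2 + (1/2)*0 = -2 + 0 = -2)
l(U) = U**3
j(K, P) = (-8 + P)*(K + P) (j(K, P) = (K + P)*(P + (-2)**3) = (K + P)*(P - 8) = (K + P)*(-8 + P) = (-8 + P)*(K + P))
I(C, y) = y + C**2 (I(C, y) = C**2 + y = y + C**2)
I(38, j(-10, 12)) - 44198 = ((12**2 - 8*(-10) - 8*12 - 10*12) + 38**2) - 44198 = ((144 + 80 - 96 - 120) + 1444) - 44198 = (8 + 1444) - 44198 = 1452 - 44198 = -42746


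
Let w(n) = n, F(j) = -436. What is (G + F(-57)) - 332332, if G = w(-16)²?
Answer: -332512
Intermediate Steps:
G = 256 (G = (-16)² = 256)
(G + F(-57)) - 332332 = (256 - 436) - 332332 = -180 - 332332 = -332512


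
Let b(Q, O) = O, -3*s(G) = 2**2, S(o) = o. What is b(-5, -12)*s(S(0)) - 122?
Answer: -106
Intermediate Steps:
s(G) = -4/3 (s(G) = -1/3*2**2 = -1/3*4 = -4/3)
b(-5, -12)*s(S(0)) - 122 = -12*(-4/3) - 122 = 16 - 122 = -106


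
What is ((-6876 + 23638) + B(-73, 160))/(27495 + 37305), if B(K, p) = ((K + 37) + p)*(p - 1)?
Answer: 18239/32400 ≈ 0.56293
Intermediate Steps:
B(K, p) = (-1 + p)*(37 + K + p) (B(K, p) = ((37 + K) + p)*(-1 + p) = (37 + K + p)*(-1 + p) = (-1 + p)*(37 + K + p))
((-6876 + 23638) + B(-73, 160))/(27495 + 37305) = ((-6876 + 23638) + (-37 + 160**2 - 1*(-73) + 36*160 - 73*160))/(27495 + 37305) = (16762 + (-37 + 25600 + 73 + 5760 - 11680))/64800 = (16762 + 19716)*(1/64800) = 36478*(1/64800) = 18239/32400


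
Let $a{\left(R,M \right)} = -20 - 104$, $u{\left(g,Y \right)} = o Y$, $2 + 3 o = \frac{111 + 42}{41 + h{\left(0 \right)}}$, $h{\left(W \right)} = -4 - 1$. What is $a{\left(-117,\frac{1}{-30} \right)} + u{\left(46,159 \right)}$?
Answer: $- \frac{19}{4} \approx -4.75$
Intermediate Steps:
$h{\left(W \right)} = -5$ ($h{\left(W \right)} = -4 - 1 = -5$)
$o = \frac{3}{4}$ ($o = - \frac{2}{3} + \frac{\left(111 + 42\right) \frac{1}{41 - 5}}{3} = - \frac{2}{3} + \frac{153 \cdot \frac{1}{36}}{3} = - \frac{2}{3} + \frac{1}{3} \cdot \frac{17}{4} = - \frac{2}{3} + \frac{17}{12} = \frac{3}{4} \approx 0.75$)
$u{\left(g,Y \right)} = \frac{3 Y}{4}$
$a{\left(R,M \right)} = -124$
$a{\left(-117,\frac{1}{-30} \right)} + u{\left(46,159 \right)} = -124 + \frac{3}{4} \cdot 159 = -124 + \frac{477}{4} = - \frac{19}{4}$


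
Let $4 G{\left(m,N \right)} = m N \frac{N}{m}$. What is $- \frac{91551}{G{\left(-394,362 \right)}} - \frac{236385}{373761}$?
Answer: $- \frac{1554163048}{453510523} \approx -3.427$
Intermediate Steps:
$G{\left(m,N \right)} = \frac{N^{2}}{4}$ ($G{\left(m,N \right)} = \frac{m N \frac{N}{m}}{4} = \frac{N m \frac{N}{m}}{4} = \frac{N^{2}}{4}$)
$- \frac{91551}{G{\left(-394,362 \right)}} - \frac{236385}{373761} = - \frac{91551}{\frac{1}{4} \cdot 362^{2}} - \frac{236385}{373761} = - \frac{91551}{\frac{1}{4} \cdot 131044} - \frac{8755}{13843} = - \frac{91551}{32761} - \frac{8755}{13843} = - \frac{1554163048}{453510523}$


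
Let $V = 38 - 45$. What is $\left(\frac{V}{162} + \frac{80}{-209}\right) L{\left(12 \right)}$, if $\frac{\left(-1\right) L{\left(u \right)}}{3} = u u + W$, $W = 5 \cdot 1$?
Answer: $\frac{2149027}{11286} \approx 190.42$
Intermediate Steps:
$V = -7$
$W = 5$
$L{\left(u \right)} = -15 - 3 u^{2}$ ($L{\left(u \right)} = - 3 \left(u u + 5\right) = - 3 \left(u^{2} + 5\right) = - 3 \left(5 + u^{2}\right) = -15 - 3 u^{2}$)
$\left(\frac{V}{162} + \frac{80}{-209}\right) L{\left(12 \right)} = \left(- \frac{7}{162} + \frac{80}{-209}\right) \left(-15 - 3 \cdot 12^{2}\right) = \left(\left(-7\right) \frac{1}{162} + 80 \left(- \frac{1}{209}\right)\right) \left(-15 - 432\right) = \left(- \frac{7}{162} - \frac{80}{209}\right) \left(-15 - 432\right) = \left(- \frac{14423}{33858}\right) \left(-447\right) = \frac{2149027}{11286}$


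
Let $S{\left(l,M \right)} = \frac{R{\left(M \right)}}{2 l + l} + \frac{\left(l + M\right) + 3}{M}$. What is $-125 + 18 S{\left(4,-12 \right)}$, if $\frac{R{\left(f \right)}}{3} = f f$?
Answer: $\frac{1061}{2} \approx 530.5$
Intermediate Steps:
$R{\left(f \right)} = 3 f^{2}$ ($R{\left(f \right)} = 3 f f = 3 f^{2}$)
$S{\left(l,M \right)} = \frac{3 + M + l}{M} + \frac{M^{2}}{l}$ ($S{\left(l,M \right)} = \frac{3 M^{2}}{2 l + l} + \frac{\left(l + M\right) + 3}{M} = \frac{3 M^{2}}{3 l} + \frac{\left(M + l\right) + 3}{M} = 3 M^{2} \frac{1}{3 l} + \frac{3 + M + l}{M} = \frac{M^{2}}{l} + \frac{3 + M + l}{M} = \frac{3 + M + l}{M} + \frac{M^{2}}{l}$)
$-125 + 18 S{\left(4,-12 \right)} = -125 + 18 \left(1 + \frac{3}{-12} + \frac{4}{-12} + \frac{\left(-12\right)^{2}}{4}\right) = -125 + 18 \left(1 + 3 \left(- \frac{1}{12}\right) + 4 \left(- \frac{1}{12}\right) + 144 \cdot \frac{1}{4}\right) = -125 + 18 \left(1 - \frac{1}{4} - \frac{1}{3} + 36\right) = -125 + 18 \cdot \frac{437}{12} = -125 + \frac{1311}{2} = \frac{1061}{2}$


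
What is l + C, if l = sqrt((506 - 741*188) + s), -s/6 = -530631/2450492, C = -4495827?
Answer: -4495827 + I*sqrt(1722078224418274)/111386 ≈ -4.4958e+6 + 372.56*I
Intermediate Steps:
s = 1591893/1225246 (s = -(-3183786)/2450492 = -6*(-530631/2450492) = 1591893/1225246 ≈ 1.2992)
l = I*sqrt(1722078224418274)/111386 (l = sqrt((506 - 741*188) + 1591893/1225246) = sqrt((506 - 139308) + 1591893/1225246) = sqrt(-138802 + 1591893/1225246) = sqrt(-170065003399/1225246) = I*sqrt(1722078224418274)/111386 ≈ 372.56*I)
l + C = I*sqrt(1722078224418274)/111386 - 4495827 = -4495827 + I*sqrt(1722078224418274)/111386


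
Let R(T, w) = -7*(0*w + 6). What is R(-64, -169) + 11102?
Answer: 11060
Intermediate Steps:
R(T, w) = -42 (R(T, w) = -7*(0 + 6) = -7*6 = -42)
R(-64, -169) + 11102 = -42 + 11102 = 11060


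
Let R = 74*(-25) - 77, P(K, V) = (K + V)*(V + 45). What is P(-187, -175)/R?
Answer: -47060/1927 ≈ -24.421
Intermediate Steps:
P(K, V) = (45 + V)*(K + V) (P(K, V) = (K + V)*(45 + V) = (45 + V)*(K + V))
R = -1927 (R = -1850 - 77 = -1927)
P(-187, -175)/R = ((-175)² + 45*(-187) + 45*(-175) - 187*(-175))/(-1927) = (30625 - 8415 - 7875 + 32725)*(-1/1927) = 47060*(-1/1927) = -47060/1927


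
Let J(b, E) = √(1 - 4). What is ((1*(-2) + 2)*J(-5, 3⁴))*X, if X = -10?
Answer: 0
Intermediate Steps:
J(b, E) = I*√3 (J(b, E) = √(-3) = I*√3)
((1*(-2) + 2)*J(-5, 3⁴))*X = ((1*(-2) + 2)*(I*√3))*(-10) = ((-2 + 2)*(I*√3))*(-10) = (0*(I*√3))*(-10) = 0*(-10) = 0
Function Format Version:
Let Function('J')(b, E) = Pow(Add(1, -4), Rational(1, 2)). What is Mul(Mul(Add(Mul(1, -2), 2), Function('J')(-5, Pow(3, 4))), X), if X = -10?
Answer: 0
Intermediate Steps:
Function('J')(b, E) = Mul(I, Pow(3, Rational(1, 2))) (Function('J')(b, E) = Pow(-3, Rational(1, 2)) = Mul(I, Pow(3, Rational(1, 2))))
Mul(Mul(Add(Mul(1, -2), 2), Function('J')(-5, Pow(3, 4))), X) = Mul(Mul(Add(Mul(1, -2), 2), Mul(I, Pow(3, Rational(1, 2)))), -10) = Mul(Mul(Add(-2, 2), Mul(I, Pow(3, Rational(1, 2)))), -10) = Mul(Mul(0, Mul(I, Pow(3, Rational(1, 2)))), -10) = Mul(0, -10) = 0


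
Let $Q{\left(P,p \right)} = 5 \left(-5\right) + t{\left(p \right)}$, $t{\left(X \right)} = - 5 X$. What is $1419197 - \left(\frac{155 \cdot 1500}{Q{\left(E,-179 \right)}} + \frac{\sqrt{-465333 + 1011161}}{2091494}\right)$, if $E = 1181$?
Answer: $\frac{41148963}{29} - \frac{\sqrt{136457}}{1045747} \approx 1.4189 \cdot 10^{6}$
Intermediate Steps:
$Q{\left(P,p \right)} = -25 - 5 p$ ($Q{\left(P,p \right)} = 5 \left(-5\right) - 5 p = -25 - 5 p$)
$1419197 - \left(\frac{155 \cdot 1500}{Q{\left(E,-179 \right)}} + \frac{\sqrt{-465333 + 1011161}}{2091494}\right) = 1419197 - \left(\frac{155 \cdot 1500}{-25 - -895} + \frac{\sqrt{-465333 + 1011161}}{2091494}\right) = 1419197 - \left(\frac{232500}{-25 + 895} + \sqrt{545828} \cdot \frac{1}{2091494}\right) = 1419197 - \left(\frac{232500}{870} + 2 \sqrt{136457} \cdot \frac{1}{2091494}\right) = 1419197 - \left(232500 \cdot \frac{1}{870} + \frac{\sqrt{136457}}{1045747}\right) = 1419197 - \left(\frac{7750}{29} + \frac{\sqrt{136457}}{1045747}\right) = \frac{41148963}{29} - \frac{\sqrt{136457}}{1045747}$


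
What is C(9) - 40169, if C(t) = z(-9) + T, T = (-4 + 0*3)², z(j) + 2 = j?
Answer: -40164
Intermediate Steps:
z(j) = -2 + j
T = 16 (T = (-4 + 0)² = (-4)² = 16)
C(t) = 5 (C(t) = (-2 - 9) + 16 = -11 + 16 = 5)
C(9) - 40169 = 5 - 40169 = -40164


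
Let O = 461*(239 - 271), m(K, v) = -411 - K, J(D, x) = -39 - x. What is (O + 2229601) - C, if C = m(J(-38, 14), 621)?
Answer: 2215207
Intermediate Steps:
C = -358 (C = -411 - (-39 - 1*14) = -411 - (-39 - 14) = -411 - 1*(-53) = -411 + 53 = -358)
O = -14752 (O = 461*(-32) = -14752)
(O + 2229601) - C = (-14752 + 2229601) - 1*(-358) = 2214849 + 358 = 2215207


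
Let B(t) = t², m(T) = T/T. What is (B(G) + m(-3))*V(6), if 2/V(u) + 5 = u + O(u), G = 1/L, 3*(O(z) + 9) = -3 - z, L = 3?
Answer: -20/99 ≈ -0.20202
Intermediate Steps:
m(T) = 1
O(z) = -10 - z/3 (O(z) = -9 + (-3 - z)/3 = -9 + (-1 - z/3) = -10 - z/3)
G = ⅓ (G = 1/3 = ⅓ ≈ 0.33333)
V(u) = 2/(-15 + 2*u/3) (V(u) = 2/(-5 + (u + (-10 - u/3))) = 2/(-5 + (-10 + 2*u/3)) = 2/(-15 + 2*u/3))
(B(G) + m(-3))*V(6) = ((⅓)² + 1)*(6/(-45 + 2*6)) = (⅑ + 1)*(6/(-45 + 12)) = 10*(6/(-33))/9 = 10*(6*(-1/33))/9 = (10/9)*(-2/11) = -20/99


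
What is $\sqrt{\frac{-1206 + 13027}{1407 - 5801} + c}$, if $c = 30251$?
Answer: $\frac{3 \sqrt{383965322}}{338} \approx 173.92$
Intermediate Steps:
$\sqrt{\frac{-1206 + 13027}{1407 - 5801} + c} = \sqrt{\frac{-1206 + 13027}{1407 - 5801} + 30251} = \sqrt{\frac{11821}{-4394} + 30251} = \sqrt{11821 \left(- \frac{1}{4394}\right) + 30251} = \sqrt{- \frac{11821}{4394} + 30251} = \sqrt{\frac{132911073}{4394}} = \frac{3 \sqrt{383965322}}{338}$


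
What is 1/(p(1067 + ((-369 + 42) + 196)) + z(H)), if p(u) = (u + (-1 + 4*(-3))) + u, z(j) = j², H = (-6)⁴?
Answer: 1/1681475 ≈ 5.9472e-7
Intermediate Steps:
H = 1296
p(u) = -13 + 2*u (p(u) = (u + (-1 - 12)) + u = (u - 13) + u = (-13 + u) + u = -13 + 2*u)
1/(p(1067 + ((-369 + 42) + 196)) + z(H)) = 1/((-13 + 2*(1067 + ((-369 + 42) + 196))) + 1296²) = 1/((-13 + 2*(1067 + (-327 + 196))) + 1679616) = 1/((-13 + 2*(1067 - 131)) + 1679616) = 1/((-13 + 2*936) + 1679616) = 1/((-13 + 1872) + 1679616) = 1/(1859 + 1679616) = 1/1681475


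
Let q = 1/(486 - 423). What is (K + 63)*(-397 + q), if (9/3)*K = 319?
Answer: -12705080/189 ≈ -67223.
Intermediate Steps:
K = 319/3 (K = (⅓)*319 = 319/3 ≈ 106.33)
q = 1/63 ≈ 0.015873
(K + 63)*(-397 + q) = (319/3 + 63)*(-397 + 1/63) = (508/3)*(-25010/63) = -12705080/189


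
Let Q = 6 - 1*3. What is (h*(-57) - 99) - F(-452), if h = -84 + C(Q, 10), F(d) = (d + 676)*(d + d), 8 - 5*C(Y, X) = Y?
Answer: 207128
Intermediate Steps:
Q = 3 (Q = 6 - 3 = 3)
C(Y, X) = 8/5 - Y/5
F(d) = 2*d*(676 + d) (F(d) = (676 + d)*(2*d) = 2*d*(676 + d))
h = -83 (h = -84 + (8/5 - ⅕*3) = -84 + (8/5 - ⅗) = -84 + 1 = -83)
(h*(-57) - 99) - F(-452) = (-83*(-57) - 99) - 2*(-452)*(676 - 452) = (4731 - 99) - 2*(-452)*224 = 4632 - 1*(-202496) = 4632 + 202496 = 207128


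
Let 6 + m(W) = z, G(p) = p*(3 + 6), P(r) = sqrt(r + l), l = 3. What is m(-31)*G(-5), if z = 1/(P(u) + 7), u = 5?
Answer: 10755/41 + 90*sqrt(2)/41 ≈ 265.42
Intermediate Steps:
P(r) = sqrt(3 + r) (P(r) = sqrt(r + 3) = sqrt(3 + r))
G(p) = 9*p (G(p) = p*9 = 9*p)
z = 1/(7 + 2*sqrt(2)) (z = 1/(sqrt(3 + 5) + 7) = 1/(sqrt(8) + 7) = 1/(2*sqrt(2) + 7) = 1/(7 + 2*sqrt(2)) ≈ 0.10175)
m(W) = -239/41 - 2*sqrt(2)/41 (m(W) = -6 + (7/41 - 2*sqrt(2)/41) = -239/41 - 2*sqrt(2)/41)
m(-31)*G(-5) = (-239/41 - 2*sqrt(2)/41)*(9*(-5)) = (-239/41 - 2*sqrt(2)/41)*(-45) = 10755/41 + 90*sqrt(2)/41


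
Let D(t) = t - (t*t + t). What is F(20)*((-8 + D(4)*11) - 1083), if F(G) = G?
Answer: -25340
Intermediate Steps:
D(t) = -t² (D(t) = t - (t² + t) = t - (t + t²) = t + (-t - t²) = -t²)
F(20)*((-8 + D(4)*11) - 1083) = 20*((-8 - 1*4²*11) - 1083) = 20*((-8 - 1*16*11) - 1083) = 20*((-8 - 16*11) - 1083) = 20*((-8 - 176) - 1083) = 20*(-184 - 1083) = 20*(-1267) = -25340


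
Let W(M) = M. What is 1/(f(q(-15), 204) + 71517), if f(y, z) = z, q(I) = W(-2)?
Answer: 1/71721 ≈ 1.3943e-5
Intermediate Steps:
q(I) = -2
1/(f(q(-15), 204) + 71517) = 1/(204 + 71517) = 1/71721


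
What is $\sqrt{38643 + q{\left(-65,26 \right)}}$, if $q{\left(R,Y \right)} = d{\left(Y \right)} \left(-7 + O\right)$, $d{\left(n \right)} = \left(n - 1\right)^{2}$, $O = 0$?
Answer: $2 \sqrt{8567} \approx 185.12$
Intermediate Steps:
$d{\left(n \right)} = \left(-1 + n\right)^{2}$
$q{\left(R,Y \right)} = - 7 \left(-1 + Y\right)^{2}$ ($q{\left(R,Y \right)} = \left(-1 + Y\right)^{2} \left(-7 + 0\right) = \left(-1 + Y\right)^{2} \left(-7\right) = - 7 \left(-1 + Y\right)^{2}$)
$\sqrt{38643 + q{\left(-65,26 \right)}} = \sqrt{38643 - 7 \left(-1 + 26\right)^{2}} = \sqrt{38643 - 7 \cdot 25^{2}} = \sqrt{38643 - 4375} = \sqrt{34268} = 2 \sqrt{8567}$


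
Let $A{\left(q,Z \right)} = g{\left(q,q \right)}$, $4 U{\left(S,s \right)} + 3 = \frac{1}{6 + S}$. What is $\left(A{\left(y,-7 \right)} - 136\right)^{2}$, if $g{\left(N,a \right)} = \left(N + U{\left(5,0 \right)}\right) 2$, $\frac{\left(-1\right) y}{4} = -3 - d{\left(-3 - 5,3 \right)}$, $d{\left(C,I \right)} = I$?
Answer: $\frac{968256}{121} \approx 8002.1$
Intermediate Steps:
$U{\left(S,s \right)} = - \frac{3}{4} + \frac{1}{4 \left(6 + S\right)}$
$y = 24$ ($y = - 4 \left(-3 - 3\right) = \left(-4\right) \left(-6\right) = 24$)
$g{\left(N,a \right)} = - \frac{16}{11} + 2 N$ ($g{\left(N,a \right)} = \left(N + \frac{-17 - 15}{4 \left(6 + 5\right)}\right) 2 = \left(N + \frac{-17 - 15}{4 \cdot 11}\right) 2 = \left(N + \frac{1}{4} \cdot \frac{1}{11} \left(-32\right)\right) 2 = \left(N - \frac{8}{11}\right) 2 = \left(- \frac{8}{11} + N\right) 2 = - \frac{16}{11} + 2 N$)
$A{\left(q,Z \right)} = - \frac{16}{11} + 2 q$
$\left(A{\left(y,-7 \right)} - 136\right)^{2} = \left(\left(- \frac{16}{11} + 2 \cdot 24\right) - 136\right)^{2} = \left(\left(- \frac{16}{11} + 48\right) - 136\right)^{2} = \left(\frac{512}{11} - 136\right)^{2} = \left(- \frac{984}{11}\right)^{2} = \frac{968256}{121}$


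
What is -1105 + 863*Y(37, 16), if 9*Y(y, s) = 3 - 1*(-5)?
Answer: -3041/9 ≈ -337.89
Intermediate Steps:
Y(y, s) = 8/9 (Y(y, s) = (3 - 1*(-5))/9 = (3 + 5)/9 = (⅑)*8 = 8/9)
-1105 + 863*Y(37, 16) = -1105 + 863*(8/9) = -1105 + 6904/9 = -3041/9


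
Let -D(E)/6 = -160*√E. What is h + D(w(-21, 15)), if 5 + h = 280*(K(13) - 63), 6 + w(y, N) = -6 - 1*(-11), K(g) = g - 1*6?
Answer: -15685 + 960*I ≈ -15685.0 + 960.0*I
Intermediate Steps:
K(g) = -6 + g (K(g) = g - 6 = -6 + g)
w(y, N) = -1 (w(y, N) = -6 + (-6 - 1*(-11)) = -6 + (-6 + 11) = -6 + 5 = -1)
D(E) = 960*√E (D(E) = -(-960)*√E = 960*√E)
h = -15685 (h = -5 + 280*((-6 + 13) - 63) = -5 + 280*(7 - 63) = -5 + 280*(-56) = -5 - 15680 = -15685)
h + D(w(-21, 15)) = -15685 + 960*√(-1) = -15685 + 960*I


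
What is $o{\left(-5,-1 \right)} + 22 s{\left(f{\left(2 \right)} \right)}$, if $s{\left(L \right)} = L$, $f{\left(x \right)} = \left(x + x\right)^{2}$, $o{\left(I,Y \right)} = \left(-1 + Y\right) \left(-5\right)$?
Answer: $362$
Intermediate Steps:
$o{\left(I,Y \right)} = 5 - 5 Y$
$f{\left(x \right)} = 4 x^{2}$ ($f{\left(x \right)} = \left(2 x\right)^{2} = 4 x^{2}$)
$o{\left(-5,-1 \right)} + 22 s{\left(f{\left(2 \right)} \right)} = \left(5 - -5\right) + 22 \cdot 4 \cdot 2^{2} = \left(5 + 5\right) + 22 \cdot 4 \cdot 4 = 10 + 22 \cdot 16 = 10 + 352 = 362$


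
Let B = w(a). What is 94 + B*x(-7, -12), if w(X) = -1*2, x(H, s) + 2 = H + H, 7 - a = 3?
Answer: 126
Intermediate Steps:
a = 4 (a = 7 - 1*3 = 7 - 3 = 4)
x(H, s) = -2 + 2*H (x(H, s) = -2 + (H + H) = -2 + 2*H)
w(X) = -2
B = -2
94 + B*x(-7, -12) = 94 - 2*(-2 + 2*(-7)) = 94 - 2*(-2 - 14) = 94 - 2*(-16) = 94 + 32 = 126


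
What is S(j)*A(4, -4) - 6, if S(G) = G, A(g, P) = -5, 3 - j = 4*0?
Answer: -21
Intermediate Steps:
j = 3 (j = 3 - 4*0 = 3 - 1*0 = 3 + 0 = 3)
S(j)*A(4, -4) - 6 = 3*(-5) - 6 = -15 - 6 = -21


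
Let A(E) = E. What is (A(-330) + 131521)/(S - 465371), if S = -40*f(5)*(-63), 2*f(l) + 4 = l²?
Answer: -131191/438911 ≈ -0.29890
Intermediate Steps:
f(l) = -2 + l²/2
S = 26460 (S = -40*(-2 + (½)*5²)*(-63) = -40*(-2 + (½)*25)*(-63) = -40*(-2 + 25/2)*(-63) = -40*21/2*(-63) = -420*(-63) = 26460)
(A(-330) + 131521)/(S - 465371) = (-330 + 131521)/(26460 - 465371) = 131191/(-438911) = 131191*(-1/438911) = -131191/438911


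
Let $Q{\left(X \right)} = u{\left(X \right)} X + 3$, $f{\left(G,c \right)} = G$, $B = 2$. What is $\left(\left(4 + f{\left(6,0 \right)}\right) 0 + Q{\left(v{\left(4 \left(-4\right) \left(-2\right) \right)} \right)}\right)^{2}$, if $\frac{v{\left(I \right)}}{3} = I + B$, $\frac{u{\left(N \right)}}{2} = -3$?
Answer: $370881$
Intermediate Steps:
$u{\left(N \right)} = -6$ ($u{\left(N \right)} = 2 \left(-3\right) = -6$)
$v{\left(I \right)} = 6 + 3 I$ ($v{\left(I \right)} = 3 \left(I + 2\right) = 3 \left(2 + I\right) = 6 + 3 I$)
$Q{\left(X \right)} = 3 - 6 X$ ($Q{\left(X \right)} = - 6 X + 3 = 3 - 6 X$)
$\left(\left(4 + f{\left(6,0 \right)}\right) 0 + Q{\left(v{\left(4 \left(-4\right) \left(-2\right) \right)} \right)}\right)^{2} = \left(\left(4 + 6\right) 0 + \left(3 - 6 \left(6 + 3 \cdot 4 \left(-4\right) \left(-2\right)\right)\right)\right)^{2} = \left(10 \cdot 0 + \left(3 - 6 \left(6 + 3 \left(\left(-16\right) \left(-2\right)\right)\right)\right)\right)^{2} = \left(0 + \left(3 - 6 \left(6 + 3 \cdot 32\right)\right)\right)^{2} = \left(0 + \left(3 - 6 \left(6 + 96\right)\right)\right)^{2} = \left(0 + \left(3 - 612\right)\right)^{2} = \left(0 - 609\right)^{2} = \left(-609\right)^{2} = 370881$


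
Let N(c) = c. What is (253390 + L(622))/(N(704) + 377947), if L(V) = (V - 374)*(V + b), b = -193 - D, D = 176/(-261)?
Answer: 93946750/98827911 ≈ 0.95061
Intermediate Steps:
D = -176/261 (D = 176*(-1/261) = -176/261 ≈ -0.67433)
b = -50197/261 (b = -193 - 1*(-176/261) = -193 + 176/261 = -50197/261 ≈ -192.33)
L(V) = (-374 + V)*(-50197/261 + V) (L(V) = (V - 374)*(V - 50197/261) = (-374 + V)*(-50197/261 + V))
(253390 + L(622))/(N(704) + 377947) = (253390 + (18773678/261 + 622² - 147811/261*622))/(704 + 377947) = (253390 + (18773678/261 + 386884 - 91938442/261))/378651 = (253390 + 27811960/261)*(1/378651) = (93946750/261)*(1/378651) = 93946750/98827911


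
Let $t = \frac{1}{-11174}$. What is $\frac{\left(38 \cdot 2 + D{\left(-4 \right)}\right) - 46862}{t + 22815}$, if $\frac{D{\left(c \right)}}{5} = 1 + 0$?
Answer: $- \frac{522730894}{254934809} \approx -2.0504$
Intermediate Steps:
$D{\left(c \right)} = 5$ ($D{\left(c \right)} = 5 \left(1 + 0\right) = 5 \cdot 1 = 5$)
$t = - \frac{1}{11174} \approx -8.9493 \cdot 10^{-5}$
$\frac{\left(38 \cdot 2 + D{\left(-4 \right)}\right) - 46862}{t + 22815} = \frac{\left(38 \cdot 2 + 5\right) - 46862}{- \frac{1}{11174} + 22815} = \frac{\left(76 + 5\right) - 46862}{\frac{254934809}{11174}} = \left(81 - 46862\right) \frac{11174}{254934809} = \left(-46781\right) \frac{11174}{254934809} = - \frac{522730894}{254934809}$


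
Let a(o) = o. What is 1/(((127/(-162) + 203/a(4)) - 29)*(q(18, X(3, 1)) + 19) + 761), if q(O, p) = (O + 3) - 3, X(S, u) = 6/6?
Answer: 324/497905 ≈ 0.00065073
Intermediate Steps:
X(S, u) = 1 (X(S, u) = 6*(⅙) = 1)
q(O, p) = O (q(O, p) = (3 + O) - 3 = O)
1/(((127/(-162) + 203/a(4)) - 29)*(q(18, X(3, 1)) + 19) + 761) = 1/(((127/(-162) + 203/4) - 29)*(18 + 19) + 761) = 1/(((127*(-1/162) + 203*(¼)) - 29)*37 + 761) = 1/(((-127/162 + 203/4) - 29)*37 + 761) = 1/((16189/324 - 29)*37 + 761) = 1/((6793/324)*37 + 761) = 1/(251341/324 + 761) = 1/(497905/324) = 324/497905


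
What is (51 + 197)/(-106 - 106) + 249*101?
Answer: 1332835/53 ≈ 25148.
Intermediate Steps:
(51 + 197)/(-106 - 106) + 249*101 = 248/(-212) + 25149 = 248*(-1/212) + 25149 = -62/53 + 25149 = 1332835/53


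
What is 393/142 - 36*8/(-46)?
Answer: 29487/3266 ≈ 9.0285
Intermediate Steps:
393/142 - 36*8/(-46) = 393*(1/142) - 288*(-1/46) = 393/142 + 144/23 = 29487/3266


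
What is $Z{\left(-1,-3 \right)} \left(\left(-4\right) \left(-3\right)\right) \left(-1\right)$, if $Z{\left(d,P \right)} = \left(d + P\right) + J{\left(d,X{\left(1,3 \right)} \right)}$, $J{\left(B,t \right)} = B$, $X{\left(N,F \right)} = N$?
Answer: $60$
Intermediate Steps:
$Z{\left(d,P \right)} = P + 2 d$ ($Z{\left(d,P \right)} = \left(d + P\right) + d = \left(P + d\right) + d = P + 2 d$)
$Z{\left(-1,-3 \right)} \left(\left(-4\right) \left(-3\right)\right) \left(-1\right) = \left(-3 + 2 \left(-1\right)\right) \left(\left(-4\right) \left(-3\right)\right) \left(-1\right) = \left(-3 - 2\right) 12 \left(-1\right) = \left(-5\right) 12 \left(-1\right) = \left(-60\right) \left(-1\right) = 60$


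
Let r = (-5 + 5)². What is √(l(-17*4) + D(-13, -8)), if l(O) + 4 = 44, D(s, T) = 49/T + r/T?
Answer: √542/4 ≈ 5.8202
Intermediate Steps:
r = 0 (r = 0² = 0)
D(s, T) = 49/T (D(s, T) = 49/T + 0/T = 49/T + 0 = 49/T)
l(O) = 40 (l(O) = -4 + 44 = 40)
√(l(-17*4) + D(-13, -8)) = √(40 + 49/(-8)) = √(40 + 49*(-⅛)) = √(40 - 49/8) = √(271/8) = √542/4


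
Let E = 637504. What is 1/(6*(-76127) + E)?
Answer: 1/180742 ≈ 5.5327e-6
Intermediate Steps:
1/(6*(-76127) + E) = 1/(6*(-76127) + 637504) = 1/(-456762 + 637504) = 1/180742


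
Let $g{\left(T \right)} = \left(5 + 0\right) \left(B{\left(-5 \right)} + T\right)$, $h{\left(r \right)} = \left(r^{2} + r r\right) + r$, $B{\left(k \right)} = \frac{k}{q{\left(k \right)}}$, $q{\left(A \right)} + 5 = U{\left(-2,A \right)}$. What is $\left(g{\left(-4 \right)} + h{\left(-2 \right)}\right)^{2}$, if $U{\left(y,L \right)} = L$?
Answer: $\frac{529}{4} \approx 132.25$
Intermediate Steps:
$q{\left(A \right)} = -5 + A$
$B{\left(k \right)} = \frac{k}{-5 + k}$
$h{\left(r \right)} = r + 2 r^{2}$ ($h{\left(r \right)} = \left(r^{2} + r^{2}\right) + r = 2 r^{2} + r = r + 2 r^{2}$)
$g{\left(T \right)} = \frac{5}{2} + 5 T$ ($g{\left(T \right)} = \left(5 + 0\right) \left(- \frac{5}{-5 - 5} + T\right) = 5 \left(- \frac{5}{-10} + T\right) = 5 \left(\left(-5\right) \left(- \frac{1}{10}\right) + T\right) = 5 \left(\frac{1}{2} + T\right) = \frac{5}{2} + 5 T$)
$\left(g{\left(-4 \right)} + h{\left(-2 \right)}\right)^{2} = \left(\left(\frac{5}{2} + 5 \left(-4\right)\right) - 2 \left(1 + 2 \left(-2\right)\right)\right)^{2} = \left(\left(\frac{5}{2} - 20\right) - 2 \left(1 - 4\right)\right)^{2} = \left(- \frac{35}{2} - -6\right)^{2} = \left(- \frac{35}{2} + 6\right)^{2} = \left(- \frac{23}{2}\right)^{2} = \frac{529}{4}$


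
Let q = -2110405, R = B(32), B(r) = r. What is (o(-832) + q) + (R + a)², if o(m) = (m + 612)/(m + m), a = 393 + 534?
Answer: -495341129/416 ≈ -1.1907e+6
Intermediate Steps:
R = 32
a = 927
o(m) = (612 + m)/(2*m) (o(m) = (612 + m)/((2*m)) = (612 + m)*(1/(2*m)) = (612 + m)/(2*m))
(o(-832) + q) + (R + a)² = ((½)*(612 - 832)/(-832) - 2110405) + (32 + 927)² = ((½)*(-1/832)*(-220) - 2110405) + 959² = (55/416 - 2110405) + 919681 = -877928425/416 + 919681 = -495341129/416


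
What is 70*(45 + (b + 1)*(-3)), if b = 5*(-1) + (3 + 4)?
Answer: 2520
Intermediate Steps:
b = 2 (b = -5 + 7 = 2)
70*(45 + (b + 1)*(-3)) = 70*(45 + (2 + 1)*(-3)) = 70*(45 + 3*(-3)) = 70*(45 - 9) = 70*36 = 2520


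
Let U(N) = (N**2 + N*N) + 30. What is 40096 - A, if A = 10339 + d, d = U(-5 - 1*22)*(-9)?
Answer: 43149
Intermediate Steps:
U(N) = 30 + 2*N**2 (U(N) = (N**2 + N**2) + 30 = 2*N**2 + 30 = 30 + 2*N**2)
d = -13392 (d = (30 + 2*(-5 - 1*22)**2)*(-9) = (30 + 2*(-5 - 22)**2)*(-9) = (30 + 2*(-27)**2)*(-9) = (30 + 2*729)*(-9) = (30 + 1458)*(-9) = 1488*(-9) = -13392)
A = -3053 (A = 10339 - 13392 = -3053)
40096 - A = 40096 - 1*(-3053) = 40096 + 3053 = 43149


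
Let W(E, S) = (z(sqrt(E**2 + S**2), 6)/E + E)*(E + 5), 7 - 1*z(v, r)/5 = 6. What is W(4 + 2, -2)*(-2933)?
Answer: -1322783/6 ≈ -2.2046e+5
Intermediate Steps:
z(v, r) = 5 (z(v, r) = 35 - 5*6 = 35 - 30 = 5)
W(E, S) = (5 + E)*(E + 5/E) (W(E, S) = (5/E + E)*(E + 5) = (E + 5/E)*(5 + E) = (5 + E)*(E + 5/E))
W(4 + 2, -2)*(-2933) = (5 + (4 + 2)**2 + 5*(4 + 2) + 25/(4 + 2))*(-2933) = (5 + 6**2 + 5*6 + 25/6)*(-2933) = (5 + 36 + 30 + 25*(1/6))*(-2933) = (5 + 36 + 30 + 25/6)*(-2933) = (451/6)*(-2933) = -1322783/6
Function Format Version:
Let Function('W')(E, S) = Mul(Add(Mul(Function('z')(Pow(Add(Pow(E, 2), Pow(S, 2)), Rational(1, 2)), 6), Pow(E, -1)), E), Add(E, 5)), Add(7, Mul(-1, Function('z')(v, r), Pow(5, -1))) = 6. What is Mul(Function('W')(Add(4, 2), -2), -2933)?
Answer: Rational(-1322783, 6) ≈ -2.2046e+5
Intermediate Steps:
Function('z')(v, r) = 5 (Function('z')(v, r) = Add(35, Mul(-5, 6)) = Add(35, -30) = 5)
Function('W')(E, S) = Mul(Add(5, E), Add(E, Mul(5, Pow(E, -1)))) (Function('W')(E, S) = Mul(Add(Mul(5, Pow(E, -1)), E), Add(E, 5)) = Mul(Add(E, Mul(5, Pow(E, -1))), Add(5, E)) = Mul(Add(5, E), Add(E, Mul(5, Pow(E, -1)))))
Mul(Function('W')(Add(4, 2), -2), -2933) = Mul(Add(5, Pow(Add(4, 2), 2), Mul(5, Add(4, 2)), Mul(25, Pow(Add(4, 2), -1))), -2933) = Mul(Add(5, Pow(6, 2), Mul(5, 6), Mul(25, Pow(6, -1))), -2933) = Mul(Add(5, 36, 30, Mul(25, Rational(1, 6))), -2933) = Mul(Add(5, 36, 30, Rational(25, 6)), -2933) = Mul(Rational(451, 6), -2933) = Rational(-1322783, 6)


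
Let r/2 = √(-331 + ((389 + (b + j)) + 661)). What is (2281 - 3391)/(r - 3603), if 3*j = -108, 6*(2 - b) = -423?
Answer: 3999330/12978587 + 1110*√3022/12978587 ≈ 0.31285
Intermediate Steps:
b = 145/2 (b = 2 - ⅙*(-423) = 2 + 141/2 = 145/2 ≈ 72.500)
j = -36 (j = (⅓)*(-108) = -36)
r = √3022 (r = 2*√(-331 + ((389 + (145/2 - 36)) + 661)) = 2*√(-331 + ((389 + 73/2) + 661)) = 2*√(-331 + (851/2 + 661)) = 2*√(-331 + 2173/2) = 2*√(1511/2) = 2*(√3022/2) = √3022 ≈ 54.973)
(2281 - 3391)/(r - 3603) = (2281 - 3391)/(√3022 - 3603) = -1110/(-3603 + √3022)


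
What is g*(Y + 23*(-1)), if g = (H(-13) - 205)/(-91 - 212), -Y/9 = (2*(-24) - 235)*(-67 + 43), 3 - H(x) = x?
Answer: -3852513/101 ≈ -38144.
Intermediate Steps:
H(x) = 3 - x
Y = -61128 (Y = -9*(2*(-24) - 235)*(-67 + 43) = -9*(-48 - 235)*(-24) = -(-2547)*(-24) = -9*6792 = -61128)
g = 63/101 (g = ((3 - 1*(-13)) - 205)/(-91 - 212) = ((3 + 13) - 205)/(-303) = (16 - 205)*(-1/303) = -189*(-1/303) = 63/101 ≈ 0.62376)
g*(Y + 23*(-1)) = 63*(-61128 + 23*(-1))/101 = 63*(-61128 - 23)/101 = (63/101)*(-61151) = -3852513/101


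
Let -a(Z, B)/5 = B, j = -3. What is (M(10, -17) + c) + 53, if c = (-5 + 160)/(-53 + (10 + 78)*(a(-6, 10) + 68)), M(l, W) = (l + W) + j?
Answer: 65988/1531 ≈ 43.101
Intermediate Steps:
a(Z, B) = -5*B
M(l, W) = -3 + W + l (M(l, W) = (l + W) - 3 = (W + l) - 3 = -3 + W + l)
c = 155/1531 (c = (-5 + 160)/(-53 + (10 + 78)*(-5*10 + 68)) = 155/(-53 + 88*(-50 + 68)) = 155/(-53 + 88*18) = 155/(-53 + 1584) = 155/1531 ≈ 0.10124)
(M(10, -17) + c) + 53 = ((-3 - 17 + 10) + 155/1531) + 53 = (-10 + 155/1531) + 53 = -15155/1531 + 53 = 65988/1531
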